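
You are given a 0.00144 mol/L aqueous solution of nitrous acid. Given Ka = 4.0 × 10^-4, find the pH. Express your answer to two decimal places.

pH = 3.23

HNO2 ⇌ NO2- + H+
From the ICE table, Ka = x²/(0.00144 − x) = 4.0 × 10^-4.
x is not negligible relative to C₀; solve x² + 0.0004·x − 5.76e-07 = 0.
x = (−Ka + √(Ka² + 4·Ka·C₀))/2 = 5.85 × 10^-4 M
pH = −log(5.85 × 10^-4) = 3.23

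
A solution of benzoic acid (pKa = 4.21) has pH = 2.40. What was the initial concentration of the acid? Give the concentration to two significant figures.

C₀ = 2.6 × 10^-1 M

[H+] = 10^(-2.40) = 3.98 × 10^-3 M = x
Ka = 10^(−4.21) = 6.17 × 10^-5
Ka = x²/(C₀ − x) ⇒ C₀ = x + x²/Ka
C₀ = 3.98 × 10^-3 + (3.98 × 10^-3)²/(6.17 × 10^-5) = 2.61 × 10^-1 M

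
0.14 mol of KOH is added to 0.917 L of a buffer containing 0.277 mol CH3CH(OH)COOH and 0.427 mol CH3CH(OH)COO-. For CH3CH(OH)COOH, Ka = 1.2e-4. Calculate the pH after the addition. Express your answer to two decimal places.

After neutralization: n(CH3CH(OH)COOH) = 0.137 mol, n(CH3CH(OH)COO-) = 0.567 mol.
pKa = −log(1.2 × 10^-4) = 3.921
pH = pKa + log([A⁻]/[HA]) = 3.921 + log(0.567/0.137) = 3.921 +0.617

pH = 4.54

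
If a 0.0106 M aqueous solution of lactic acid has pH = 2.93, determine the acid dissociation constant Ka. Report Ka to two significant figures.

Ka = 1.5 × 10^-4

[H+] = 10^(-2.93) = 1.17 × 10^-3 M
At equilibrium [HA] = 0.0106 − 1.17 × 10^-3 = 9.43 × 10^-3 M
Ka = [H+][A-]/[HA] = (1.17 × 10^-3)² / 9.43 × 10^-3 = 1.5 × 10^-4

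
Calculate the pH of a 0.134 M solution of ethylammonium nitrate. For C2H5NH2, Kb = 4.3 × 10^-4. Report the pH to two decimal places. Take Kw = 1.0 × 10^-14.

C2H5NH3+ is the conjugate acid of the weak base C2H5NH2.
Ka = Kw/Kb = 1.0×10^-14 / 4.3 × 10^-4 = 2.33 × 10^-11
Ka = [H+]²/(0.134 − [H+]) = 2.33 × 10^-11
Neglecting [H+] in the denominator: [H+] = √(2.33 × 10^-11 × 0.134) = 1.77 × 10^-6 M
Check: 0.0013% ionized — well under 5%, approximation valid.
pH = −log(1.77 × 10^-6) = 5.75

pH = 5.75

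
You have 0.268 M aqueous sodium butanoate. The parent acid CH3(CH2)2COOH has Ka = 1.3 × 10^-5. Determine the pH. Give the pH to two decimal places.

CH3(CH2)2COO- is the conjugate base of the weak acid CH3(CH2)2COOH.
Kb = Kw/Ka = 1.0×10^-14 / 1.3 × 10^-5 = 7.69 × 10^-10
From the ICE table, Kb = x²/(0.268 − x) = 7.69 × 10^-10.
Assume x ≪ 0.268: x ≈ √(7.69 × 10^-10 × 0.268) = 1.44 × 10^-5 M
pOH = −log(1.44 × 10^-5) = 4.84; pH = 14.00 − 4.84 = 9.16

pH = 9.16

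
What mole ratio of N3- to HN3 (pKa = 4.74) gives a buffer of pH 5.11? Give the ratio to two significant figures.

ratio = 2.3

pH = pKa + log(r) ⇒ log(r) = 5.11 − 4.74 = +0.37
r = [N3-]/[HN3] = 10^(+0.37) = 2.34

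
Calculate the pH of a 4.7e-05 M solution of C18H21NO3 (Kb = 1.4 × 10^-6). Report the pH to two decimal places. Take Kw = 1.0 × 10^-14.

C18H21NO3 + H2O ⇌ C18H22NO3+ + OH-
From the ICE table, Kb = [OH-]²/(4.7e-05 − [OH-]) = 1.4 × 10^-6.
The 5% rule fails; solving [OH-]² + Kb·[OH-] − Kb·C₀ = 0 exactly:
[OH-] = [−1.4e-06 + √(1.4e-06² + 2.63e-10)]/2 = 7.44 × 10^-6 M
pOH = 5.13, so pH = 14.00 − pOH = 8.87

pH = 8.87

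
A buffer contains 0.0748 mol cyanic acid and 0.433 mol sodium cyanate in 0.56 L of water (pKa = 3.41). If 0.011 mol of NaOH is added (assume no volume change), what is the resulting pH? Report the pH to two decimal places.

After neutralization: n(HOCN) = 0.0638 mol, n(OCN-) = 0.444 mol.
Henderson–Hasselbalch with mole ratio 0.444/0.0638: pH = 3.41 + (+0.843)

pH = 4.25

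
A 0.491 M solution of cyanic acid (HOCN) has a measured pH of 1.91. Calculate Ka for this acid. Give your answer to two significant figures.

Ka = 3.2 × 10^-4

[H+] = 10^(-1.91) = 1.23 × 10^-2 M
At equilibrium [HA] = 0.491 − 1.23 × 10^-2 = 4.79 × 10^-1 M
Ka = [H+][A-]/[HA] = (1.23 × 10^-2)² / 4.79 × 10^-1 = 3.2 × 10^-4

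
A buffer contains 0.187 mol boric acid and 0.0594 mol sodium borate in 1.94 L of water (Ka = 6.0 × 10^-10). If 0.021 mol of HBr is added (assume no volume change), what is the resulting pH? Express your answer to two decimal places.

After neutralization: n(B(OH)3) = 0.208 mol, n(B(OH)4-) = 0.0384 mol.
pKa = −log(6.0 × 10^-10) = 9.222
pH = pKa + log([A⁻]/[HA]) = 9.222 + log(0.0384/0.208) = 9.222 -0.734

pH = 8.49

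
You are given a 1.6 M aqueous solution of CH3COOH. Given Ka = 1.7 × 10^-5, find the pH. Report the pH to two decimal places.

pH = 2.28

CH3COOH ⇌ CH3COO- + H+
From the ICE table, Ka = [H+]²/(1.6 − [H+]) = 1.7 × 10^-5.
Since Ka ≪ C₀, [H+] ≈ √(Ka·C₀) = 5.22 × 10^-3 M.
pH = −log(5.22 × 10^-3) = 2.28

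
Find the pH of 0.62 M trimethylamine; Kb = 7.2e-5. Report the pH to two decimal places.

(CH3)3N + H2O ⇌ (CH3)3NH+ + OH-
From the ICE table, Kb = x²/(0.62 − x) = 7.2 × 10^-5.
Since Kb ≪ C₀, x ≈ √(Kb·C₀) = 6.68 × 10^-3 M.
(x/C₀ = 1.1% < 5%, so the approximation holds.)
pOH = −log(6.68 × 10^-3) = 2.18; pH = 14.00 − 2.18 = 11.82

pH = 11.82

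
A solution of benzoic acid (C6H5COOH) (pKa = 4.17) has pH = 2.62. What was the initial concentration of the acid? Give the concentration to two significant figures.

[H+] = 10^(-2.62) = 2.40 × 10^-3 M = x
Ka = 10^(−4.17) = 6.76 × 10^-5
Ka = x²/(C₀ − x) ⇒ C₀ = x + x²/Ka
C₀ = 2.40 × 10^-3 + (2.40 × 10^-3)²/(6.76 × 10^-5) = 8.76 × 10^-2 M

C₀ = 8.8 × 10^-2 M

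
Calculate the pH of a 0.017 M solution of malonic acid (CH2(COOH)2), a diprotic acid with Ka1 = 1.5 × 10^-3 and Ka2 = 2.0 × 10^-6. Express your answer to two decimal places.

pH = 2.36

Ka1 ≫ Ka2, so treat the first dissociation as the only significant source of H+.
Ka1 = x²/(0.017 − x) = 1.5 × 10^-3
Solving the quadratic: x = (−Ka1 + √(Ka1² + 4·Ka1·C₀))/2 = 4.36 × 10^-3 M
pH = −log(4.36 × 10^-3) = 2.36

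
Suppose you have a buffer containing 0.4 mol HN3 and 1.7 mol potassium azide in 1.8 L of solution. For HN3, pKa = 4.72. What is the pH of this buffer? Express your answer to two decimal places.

pH = 5.35

Henderson–Hasselbalch: pH = pKa + log([N3-]/[HN3]) = 4.72 + log(1.7/0.4)
pH = 4.72 + (+0.628) = 5.35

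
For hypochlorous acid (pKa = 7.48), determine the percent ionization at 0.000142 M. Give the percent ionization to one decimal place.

1.5%

HOCl ⇌ OCl- + H+; let x = [H+] at equilibrium.
Ka = 10^(−7.48) = 3.31 × 10^-8
x ≈ √(Ka·C₀) = √(3.31 × 10^-8 × 0.000142) = 2.17 × 10^-6 M
% ionization = x/C₀ × 100% = 2.17 × 10^-6/0.000142 × 100% = 1.5%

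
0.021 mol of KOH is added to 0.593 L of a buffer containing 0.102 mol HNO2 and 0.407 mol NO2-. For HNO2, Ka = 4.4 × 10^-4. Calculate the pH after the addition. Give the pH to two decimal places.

pH = 4.08

OH- converts HNO2 to NO2-: HNO2 → 0.081 mol, NO2- → 0.428 mol.
pKa = −log(4.4 × 10^-4) = 3.357
Henderson–Hasselbalch with mole ratio 0.428/0.081: pH = 3.357 + (+0.723)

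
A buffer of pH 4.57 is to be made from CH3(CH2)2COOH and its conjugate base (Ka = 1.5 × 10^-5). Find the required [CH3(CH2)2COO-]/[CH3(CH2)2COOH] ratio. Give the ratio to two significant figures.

ratio = 0.56

pKa = -log(1.5 × 10^-5) = 4.824
pH = pKa + log(r) ⇒ log(r) = 4.57 − 4.824 = -0.254
r = [CH3(CH2)2COO-]/[CH3(CH2)2COOH] = 10^(-0.254) = 0.557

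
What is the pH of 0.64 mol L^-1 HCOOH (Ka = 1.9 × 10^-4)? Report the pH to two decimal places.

HCOOH ⇌ HCOO- + H+
Let x = [H+] at equilibrium. Ka = x²/(0.64 − x).
Assume x ≪ 0.64: x ≈ √(1.9 × 10^-4 × 0.64) = 1.10 × 10^-2 M
pH = −log[H+] = −log(1.10 × 10^-2) = 1.96

pH = 1.96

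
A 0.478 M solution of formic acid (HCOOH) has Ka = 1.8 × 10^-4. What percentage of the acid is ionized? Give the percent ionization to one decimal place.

1.9%

HCOOH ⇌ HCOO- + H+; let x = [H+] at equilibrium.
x ≈ √(Ka·C₀) = √(1.8 × 10^-4 × 0.478) = 9.28 × 10^-3 M
Fraction ionized = 9.28 × 10^-3 / 0.478 = 0.0194 → 1.9%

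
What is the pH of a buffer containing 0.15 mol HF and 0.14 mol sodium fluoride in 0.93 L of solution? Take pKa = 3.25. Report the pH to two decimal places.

pH = 3.22

Henderson–Hasselbalch: pH = pKa + log([F-]/[HF]) = 3.25 + log(0.14/0.15)
pH = 3.25 + (-0.030) = 3.22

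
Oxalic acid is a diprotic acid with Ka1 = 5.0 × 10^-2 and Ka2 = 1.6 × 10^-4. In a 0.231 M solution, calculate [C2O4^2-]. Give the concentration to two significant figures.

First ionization gives [H+] ≈ [HC2O4-] = 8.53 × 10^-2 M.
Second step: Ka2 = [H+][C2O4^2-]/[HC2O4-] ≈ [C2O4^2-] (since [H+] ≈ [HC2O4-]).
So [C2O4^2-] ≈ Ka2.

1.6 × 10^-4 M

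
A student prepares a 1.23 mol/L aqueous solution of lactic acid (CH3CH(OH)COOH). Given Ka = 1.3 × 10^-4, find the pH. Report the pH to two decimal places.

pH = 1.90

CH3CH(OH)COOH ⇌ CH3CH(OH)COO- + H+
Ka = [H+]²/(1.23 − [H+]) = 1.3 × 10^-4
Assume [H+] ≪ 1.23: [H+] ≈ √(1.3 × 10^-4 × 1.23) = 1.26 × 10^-2 M
Check: 1% ionized — well under 5%, approximation valid.
pH = −log(1.26 × 10^-2) = 1.90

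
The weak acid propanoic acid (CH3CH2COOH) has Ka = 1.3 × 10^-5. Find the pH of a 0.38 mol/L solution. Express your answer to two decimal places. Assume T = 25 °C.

pH = 2.65

CH3CH2COOH ⇌ CH3CH2COO- + H+
Ka = x²/(0.38 − x) = 1.3 × 10^-5
Since Ka ≪ C₀, x ≈ √(Ka·C₀) = 2.22 × 10^-3 M.
Check: 0.58% ionized — well under 5%, approximation valid.
pH = −log(2.22 × 10^-3) = 2.65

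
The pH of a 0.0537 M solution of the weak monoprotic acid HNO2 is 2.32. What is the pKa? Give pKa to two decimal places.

pKa = 3.33

[H+] = 10^(-2.32) = 4.79 × 10^-3 M
At equilibrium [HA] = 0.0537 − 4.79 × 10^-3 = 4.89 × 10^-2 M
Ka = [H+][A-]/[HA] = (4.79 × 10^-3)² / 4.89 × 10^-2 = 4.69 × 10^-4
pKa = -log(4.69 × 10^-4) = 3.33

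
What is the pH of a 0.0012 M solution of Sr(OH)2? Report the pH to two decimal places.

pH = 11.38

Sr(OH)2 is a strong base (each formula unit releases 2 OH-); [OH-] = 0.0024 M.
pOH = -log(0.0024) = 2.62
pH = 14.00 - 2.62 = 11.38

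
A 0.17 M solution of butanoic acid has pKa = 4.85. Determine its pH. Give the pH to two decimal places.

pH = 2.81

CH3(CH2)2COOH ⇌ CH3(CH2)2COO- + H+
Ka = 10^(−4.85) = 1.41 × 10^-5
Ka = x²/(0.17 − x) = 1.41 × 10^-5
Assume x ≪ 0.17: x ≈ √(1.41 × 10^-5 × 0.17) = 1.55 × 10^-3 M
Check: 0.91% ionized — well under 5%, approximation valid.
pH = −log[H+] = −log(1.55 × 10^-3) = 2.81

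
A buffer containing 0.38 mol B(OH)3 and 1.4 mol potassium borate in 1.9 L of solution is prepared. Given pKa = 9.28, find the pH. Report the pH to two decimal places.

pH = 9.85

Using pH = pKa + log([base]/[acid]) with [base]/[acid] = 1.4/0.38:
pH = 9.28 + (+0.566) = 9.85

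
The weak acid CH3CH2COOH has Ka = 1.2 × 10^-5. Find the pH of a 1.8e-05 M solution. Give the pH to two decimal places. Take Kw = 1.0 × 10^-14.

CH3CH2COOH ⇌ CH3CH2COO- + H+
From the ICE table, Ka = [H+]²/(1.8e-05 − [H+]) = 1.2 × 10^-5.
The 5% rule fails; solving [H+]² + Ka·[H+] − Ka·C₀ = 0 exactly:
[H+] = [−1.2e-05 + √(1.2e-05² + 8.64e-10)]/2 = 9.87 × 10^-6 M
pH = −log(9.87 × 10^-6) = 5.01

pH = 5.01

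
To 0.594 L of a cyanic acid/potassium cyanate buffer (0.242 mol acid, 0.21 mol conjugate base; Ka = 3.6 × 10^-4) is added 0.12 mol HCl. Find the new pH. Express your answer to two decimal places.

Added H+ converts OCN- to HOCN: HOCN → 0.362 mol, OCN- → 0.09 mol.
pKa = −log(3.6 × 10^-4) = 3.444
pH = pKa + log([A⁻]/[HA]) = 3.444 + log(0.09/0.362) = 3.444 -0.604

pH = 2.84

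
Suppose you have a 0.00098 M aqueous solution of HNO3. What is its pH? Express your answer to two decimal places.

HNO3 is a strong acid and dissociates completely, so [H+] = 0.00098 M.
pH = -log(0.00098) = 3.01

pH = 3.01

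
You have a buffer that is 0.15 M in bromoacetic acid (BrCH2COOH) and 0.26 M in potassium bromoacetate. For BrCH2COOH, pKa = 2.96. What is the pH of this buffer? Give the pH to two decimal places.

pH = 3.20

pH = pKa + log([A⁻]/[HA]) = 2.96 + log(0.26/0.15)
pH = 2.96 + (+0.239) = 3.20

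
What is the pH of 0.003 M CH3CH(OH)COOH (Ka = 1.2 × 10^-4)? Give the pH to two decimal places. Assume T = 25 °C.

pH = 3.27

CH3CH(OH)COOH ⇌ CH3CH(OH)COO- + H+
Let x = [H+] at equilibrium. Ka = x²/(0.003 − x).
x is not negligible relative to C₀; solve x² + 0.00012·x − 3.6e-07 = 0.
x = (−Ka + √(Ka² + 4·Ka·C₀))/2 = 5.43 × 10^-4 M
pH = −log[H+] = −log(5.43 × 10^-4) = 3.27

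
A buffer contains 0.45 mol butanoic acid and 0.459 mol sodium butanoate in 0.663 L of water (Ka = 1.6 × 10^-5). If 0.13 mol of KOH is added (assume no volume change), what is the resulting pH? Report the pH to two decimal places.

pH = 5.06

After neutralization: n(CH3(CH2)2COOH) = 0.32 mol, n(CH3(CH2)2COO-) = 0.589 mol.
pKa = −log(1.6 × 10^-5) = 4.796
pH = pKa + log(n_CH3(CH2)2COO-/n_CH3(CH2)2COOH) = 4.796 + log(0.589/0.32) = 4.796 + (+0.265)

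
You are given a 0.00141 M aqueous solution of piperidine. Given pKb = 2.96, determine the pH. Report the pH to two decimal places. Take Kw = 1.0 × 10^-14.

pH = 10.91

C5H10NH + H2O ⇌ C5H10NH2+ + OH-
Kb = 10^(−2.96) = 1.10 × 10^-3
Kb = x²/(0.00141 − x) = 1.10 × 10^-3
The 5% rule fails; solving x² + Kb·x − Kb·C₀ = 0 exactly:
x = [−0.0011 + √(0.0011² + 6.2e-06)]/2 = 8.11 × 10^-4 M
pOH = 3.09, so pH = 14.00 − pOH = 10.91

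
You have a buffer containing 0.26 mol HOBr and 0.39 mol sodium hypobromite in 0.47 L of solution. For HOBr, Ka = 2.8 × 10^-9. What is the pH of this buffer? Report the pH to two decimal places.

pKa = −log(2.8 × 10^-9) = 8.553
Using pH = pKa + log([base]/[acid]) with [base]/[acid] = 0.39/0.26:
pH = 8.553 + (+0.176) = 8.73

pH = 8.73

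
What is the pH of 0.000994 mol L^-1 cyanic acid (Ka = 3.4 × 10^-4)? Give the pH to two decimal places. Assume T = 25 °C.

HOCN ⇌ OCN- + H+
Ka = [H+]²/(0.000994 − [H+]) = 3.4 × 10^-4
[H+] is not negligible relative to C₀; solve [H+]² + 0.00034·[H+] − 3.38e-07 = 0.
[H+] = (−Ka + √(Ka² + 4·Ka·C₀))/2 = 4.36 × 10^-4 M
pH = −log(4.36 × 10^-4) = 3.36

pH = 3.36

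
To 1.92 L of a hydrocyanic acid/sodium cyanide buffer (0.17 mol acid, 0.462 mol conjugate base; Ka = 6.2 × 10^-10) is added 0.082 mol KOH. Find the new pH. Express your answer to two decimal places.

pH = 10.00

After neutralization: n(HCN) = 0.088 mol, n(CN-) = 0.544 mol.
pKa = −log(6.2 × 10^-10) = 9.208
pH = pKa + log(n_CN-/n_HCN) = 9.208 + log(0.544/0.088) = 9.208 + (+0.791)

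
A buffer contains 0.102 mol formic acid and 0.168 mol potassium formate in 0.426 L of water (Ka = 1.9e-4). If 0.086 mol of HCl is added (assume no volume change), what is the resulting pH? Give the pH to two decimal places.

pH = 3.36

Added H+ converts HCOO- to HCOOH: HCOOH → 0.188 mol, HCOO- → 0.082 mol.
pKa = −log(1.9 × 10^-4) = 3.721
Henderson–Hasselbalch with mole ratio 0.082/0.188: pH = 3.721 + (-0.360)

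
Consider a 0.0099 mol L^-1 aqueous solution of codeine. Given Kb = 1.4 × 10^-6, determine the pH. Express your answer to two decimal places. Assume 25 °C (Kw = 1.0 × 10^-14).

pH = 10.07

C18H21NO3 + H2O ⇌ C18H22NO3+ + OH-
From the ICE table, Kb = [OH-]²/(0.0099 − [OH-]) = 1.4 × 10^-6.
Neglecting [OH-] in the denominator: [OH-] = √(1.4 × 10^-6 × 0.0099) = 1.18 × 10^-4 M
Check: 1.2% ionized — well under 5%, approximation valid.
pOH = 3.93, so pH = 14.00 − pOH = 10.07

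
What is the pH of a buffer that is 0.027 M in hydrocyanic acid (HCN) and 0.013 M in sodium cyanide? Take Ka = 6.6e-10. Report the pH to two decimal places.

pH = 8.86

pKa = −log(6.6 × 10^-10) = 9.180
pH = pKa + log([A⁻]/[HA]) = 9.180 + log(0.013/0.027)
pH = 9.180 + (-0.317) = 8.86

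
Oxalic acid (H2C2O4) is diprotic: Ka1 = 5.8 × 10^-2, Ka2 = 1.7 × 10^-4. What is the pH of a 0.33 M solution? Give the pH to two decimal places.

pH = 0.95

Since Ka1 ≫ Ka2, the first ionization dominates [H+].
Ka1 = x²/(0.33 − x) = 5.8 × 10^-2
Solving the quadratic: x = (−Ka1 + √(Ka1² + 4·Ka1·C₀))/2 = 1.12 × 10^-1 M
pH = −log(1.12 × 10^-1) = 0.95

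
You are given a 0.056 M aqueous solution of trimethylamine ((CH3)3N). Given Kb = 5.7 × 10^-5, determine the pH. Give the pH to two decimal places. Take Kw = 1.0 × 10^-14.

(CH3)3N + H2O ⇌ (CH3)3NH+ + OH-
Kb = x²/(0.056 − x) = 5.7 × 10^-5
Assume x ≪ 0.056: x ≈ √(5.7 × 10^-5 × 0.056) = 1.79 × 10^-3 M
Check: 3.2% ionized — well under 5%, approximation valid.
pOH = −log(1.79 × 10^-3) = 2.75; pH = 14.00 − 2.75 = 11.25

pH = 11.25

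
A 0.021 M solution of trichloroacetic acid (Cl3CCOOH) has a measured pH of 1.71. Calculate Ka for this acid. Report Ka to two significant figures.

Ka = 2.5 × 10^-1

[H+] = 10^(-1.71) = 1.95 × 10^-2 M
At equilibrium [HA] = 0.021 − 1.95 × 10^-2 = 1.50 × 10^-3 M
Ka = [H+][A-]/[HA] = (1.95 × 10^-2)² / 1.50 × 10^-3 = 2.5 × 10^-1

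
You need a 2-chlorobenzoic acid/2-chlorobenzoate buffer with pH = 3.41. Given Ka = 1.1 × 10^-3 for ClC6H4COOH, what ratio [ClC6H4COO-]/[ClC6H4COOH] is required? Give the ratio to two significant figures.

ratio = 2.8

pKa = -log(1.1 × 10^-3) = 2.959
pH = pKa + log(r) ⇒ log(r) = 3.41 − 2.959 = +0.451
r = [ClC6H4COO-]/[ClC6H4COOH] = 10^(+0.451) = 2.82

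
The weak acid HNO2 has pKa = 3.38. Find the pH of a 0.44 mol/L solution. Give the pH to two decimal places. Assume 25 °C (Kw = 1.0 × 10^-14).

HNO2 ⇌ NO2- + H+
Ka = 10^(−3.38) = 4.17 × 10^-4
Let x = [H+] at equilibrium. Ka = x²/(0.44 − x).
Assume x ≪ 0.44: x ≈ √(4.17 × 10^-4 × 0.44) = 1.35 × 10^-2 M
pH = −log(1.35 × 10^-2) = 1.87

pH = 1.87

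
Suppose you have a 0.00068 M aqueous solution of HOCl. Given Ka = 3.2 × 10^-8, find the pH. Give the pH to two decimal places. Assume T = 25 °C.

pH = 5.33

HOCl ⇌ OCl- + H+
Ka = [H+]²/(0.00068 − [H+]) = 3.2 × 10^-8
Since Ka ≪ C₀, [H+] ≈ √(Ka·C₀) = 4.66 × 10^-6 M.
([H+]/C₀ = 0.69% < 5%, so the approximation holds.)
pH = −log[H+] = −log(4.66 × 10^-6) = 5.33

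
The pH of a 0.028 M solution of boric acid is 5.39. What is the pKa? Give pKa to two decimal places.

pKa = 9.23

[H+] = 10^(-5.39) = 4.07 × 10^-6 M
At equilibrium [HA] = 0.028 − 4.07 × 10^-6 = 2.80 × 10^-2 M
Ka = [H+][A-]/[HA] = (4.07 × 10^-6)² / 2.80 × 10^-2 = 5.92 × 10^-10
pKa = -log(5.92 × 10^-10) = 9.23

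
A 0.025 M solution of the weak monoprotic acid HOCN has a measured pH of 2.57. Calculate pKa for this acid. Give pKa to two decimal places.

[H+] = 10^(-2.57) = 2.69 × 10^-3 M
At equilibrium [HA] = 0.025 − 2.69 × 10^-3 = 2.23 × 10^-2 M
Ka = [H+][A-]/[HA] = (2.69 × 10^-3)² / 2.23 × 10^-2 = 3.24 × 10^-4
pKa = -log(3.24 × 10^-4) = 3.49

pKa = 3.49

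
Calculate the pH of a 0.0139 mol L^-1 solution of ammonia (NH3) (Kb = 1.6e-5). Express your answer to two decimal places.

pH = 10.67

NH3 + H2O ⇌ NH4+ + OH-
Kb = [OH-]²/(0.0139 − [OH-]) = 1.6 × 10^-5
Since Kb ≪ C₀, [OH-] ≈ √(Kb·C₀) = 4.72 × 10^-4 M.
Check: 3.4% ionized — well under 5%, approximation valid.
pOH = −log(4.72 × 10^-4) = 3.33; pH = 14.00 − 3.33 = 10.67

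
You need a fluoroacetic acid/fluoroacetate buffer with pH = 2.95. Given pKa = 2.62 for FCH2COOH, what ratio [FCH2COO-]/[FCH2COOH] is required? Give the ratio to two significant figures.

pH = pKa + log(r) ⇒ log(r) = 2.95 − 2.62 = +0.33
r = [FCH2COO-]/[FCH2COOH] = 10^(+0.33) = 2.14

ratio = 2.1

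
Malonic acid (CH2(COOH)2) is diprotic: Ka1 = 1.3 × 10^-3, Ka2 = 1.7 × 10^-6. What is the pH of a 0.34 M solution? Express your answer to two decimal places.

Ka1 ≫ Ka2, so treat the first dissociation as the only significant source of H+.
Ka1 = x²/(0.34 − x) = 1.3 × 10^-3
Solving the quadratic: x = (−Ka1 + √(Ka1² + 4·Ka1·C₀))/2 = 2.04 × 10^-2 M
pH = −log(2.04 × 10^-2) = 1.69

pH = 1.69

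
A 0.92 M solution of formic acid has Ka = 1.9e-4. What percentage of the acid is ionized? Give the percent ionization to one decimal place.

1.4%

HCOOH ⇌ HCOO- + H+; let x = [H+] at equilibrium.
x ≈ √(Ka·C₀) = √(1.9 × 10^-4 × 0.92) = 1.32 × 10^-2 M
% ionization = x/C₀ × 100% = 1.32 × 10^-2/0.92 × 100% = 1.4%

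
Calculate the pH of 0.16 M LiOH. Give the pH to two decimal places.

LiOH is a strong base; [OH-] = 0.16 M.
pOH = -log(0.16) = 0.80
pH = 14.00 - 0.80 = 13.20

pH = 13.20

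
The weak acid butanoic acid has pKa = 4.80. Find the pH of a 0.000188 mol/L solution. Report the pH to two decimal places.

pH = 4.33

CH3(CH2)2COOH ⇌ CH3(CH2)2COO- + H+
Ka = 10^(−4.80) = 1.58 × 10^-5
From the ICE table, Ka = [H+]²/(0.000188 − [H+]) = 1.58 × 10^-5.
[H+] is not negligible relative to C₀; solve [H+]² + 1.58e-05·[H+] − 2.97e-09 = 0.
[H+] = (−Ka + √(Ka² + 4·Ka·C₀))/2 = 4.72 × 10^-5 M
pH = −log[H+] = −log(4.72 × 10^-5) = 4.33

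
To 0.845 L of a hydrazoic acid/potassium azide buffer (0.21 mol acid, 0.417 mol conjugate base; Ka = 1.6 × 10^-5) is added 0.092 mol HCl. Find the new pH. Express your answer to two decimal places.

pH = 4.83

Added H+ converts N3- to HN3: HN3 → 0.302 mol, N3- → 0.325 mol.
pKa = −log(1.6 × 10^-5) = 4.796
Henderson–Hasselbalch with mole ratio 0.325/0.302: pH = 4.796 + (+0.032)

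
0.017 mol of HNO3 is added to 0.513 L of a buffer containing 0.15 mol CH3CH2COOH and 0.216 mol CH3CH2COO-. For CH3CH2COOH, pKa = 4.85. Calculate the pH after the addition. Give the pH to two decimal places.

pH = 4.93

Added H+ converts CH3CH2COO- to CH3CH2COOH: CH3CH2COOH → 0.167 mol, CH3CH2COO- → 0.199 mol.
pH = pKa + log([A⁻]/[HA]) = 4.85 + log(0.199/0.167) = 4.85 +0.076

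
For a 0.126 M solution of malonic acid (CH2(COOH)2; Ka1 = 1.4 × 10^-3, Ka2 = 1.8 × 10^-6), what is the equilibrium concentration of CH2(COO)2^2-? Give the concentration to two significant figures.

1.8 × 10^-6 M

First ionization gives [H+] ≈ [CH2(COOH)COO-] = 1.26 × 10^-2 M.
Second step: Ka2 = [H+][CH2(COO)2^2-]/[CH2(COOH)COO-] ≈ [CH2(COO)2^2-] (since [H+] ≈ [CH2(COOH)COO-]).
So [CH2(COO)2^2-] ≈ Ka2.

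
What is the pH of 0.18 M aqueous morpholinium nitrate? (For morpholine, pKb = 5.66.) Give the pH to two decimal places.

pH = 4.54

C4H8ONH2+ is the conjugate acid of the weak base C4H8ONH.
Kb = 10^(−5.66) = 2.19 × 10^-6
Ka = Kw/Kb = 1.0×10^-14 / 2.19 × 10^-6 = 4.57 × 10^-9
Ka = [H+]²/(0.18 − [H+]) = 4.57 × 10^-9
Neglecting [H+] in the denominator: [H+] = √(4.57 × 10^-9 × 0.18) = 2.87 × 10^-5 M
pH = −log[H+] = −log(2.87 × 10^-5) = 4.54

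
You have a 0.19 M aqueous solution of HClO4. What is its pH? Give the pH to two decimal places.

HClO4 is a strong acid and dissociates completely, so [H+] = 0.19 M.
pH = -log(0.19) = 0.72

pH = 0.72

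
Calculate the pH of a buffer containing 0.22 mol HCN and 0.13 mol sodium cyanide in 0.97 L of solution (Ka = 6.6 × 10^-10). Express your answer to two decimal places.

pKa = −log(6.6 × 10^-10) = 9.180
Using pH = pKa + log([base]/[acid]) with [base]/[acid] = 0.13/0.22:
pH = 9.180 + (-0.228) = 8.95

pH = 8.95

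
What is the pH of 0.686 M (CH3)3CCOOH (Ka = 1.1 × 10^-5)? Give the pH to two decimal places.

(CH3)3CCOOH ⇌ (CH3)3CCOO- + H+
From the ICE table, Ka = [H+]²/(0.686 − [H+]) = 1.1 × 10^-5.
Assume [H+] ≪ 0.686: [H+] ≈ √(1.1 × 10^-5 × 0.686) = 2.75 × 10^-3 M
pH = −log(2.75 × 10^-3) = 2.56

pH = 2.56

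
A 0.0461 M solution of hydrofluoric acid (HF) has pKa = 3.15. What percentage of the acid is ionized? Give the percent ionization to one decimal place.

HF ⇌ F- + H+; let x = [H+] at equilibrium.
Ka = 10^(−3.15) = 7.08 × 10^-4
Ka = x²/(C₀ − x); solving the quadratic gives x = 5.37 × 10^-3 M.
Fraction ionized = 5.37 × 10^-3 / 0.0461 = 0.1165 → 11.6%

11.6%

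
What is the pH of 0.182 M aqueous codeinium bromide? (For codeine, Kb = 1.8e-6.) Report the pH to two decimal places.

C18H22NO3+ is the conjugate acid of the weak base C18H21NO3.
Ka = Kw/Kb = 1.0×10^-14 / 1.8 × 10^-6 = 5.56 × 10^-9
From the ICE table, Ka = x²/(0.182 − x) = 5.56 × 10^-9.
Neglecting x in the denominator: x = √(5.56 × 10^-9 × 0.182) = 3.18 × 10^-5 M
pH = −log[H+] = −log(3.18 × 10^-5) = 4.50

pH = 4.50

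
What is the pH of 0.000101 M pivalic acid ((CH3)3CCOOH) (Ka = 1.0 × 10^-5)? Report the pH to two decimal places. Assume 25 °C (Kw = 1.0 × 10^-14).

pH = 4.57

(CH3)3CCOOH ⇌ (CH3)3CCOO- + H+
Ka = [H+]²/(0.000101 − [H+]) = 1.0 × 10^-5
Here C₀/Ka ≈ 10.1, so the small-[H+] approximation fails. Use the quadratic:
[H+] = (−Ka + √(Ka² + 4·Ka·C₀))/2 = 2.72 × 10^-5 M
pH = −log[H+] = −log(2.72 × 10^-5) = 4.57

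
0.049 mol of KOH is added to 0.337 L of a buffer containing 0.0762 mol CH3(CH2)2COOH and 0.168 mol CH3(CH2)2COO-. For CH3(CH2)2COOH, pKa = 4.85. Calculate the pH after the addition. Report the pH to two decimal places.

OH- converts CH3(CH2)2COOH to CH3(CH2)2COO-: CH3(CH2)2COOH → 0.0272 mol, CH3(CH2)2COO- → 0.217 mol.
pH = pKa + log(n_CH3(CH2)2COO-/n_CH3(CH2)2COOH) = 4.85 + log(0.217/0.0272) = 4.85 + (+0.902)

pH = 5.75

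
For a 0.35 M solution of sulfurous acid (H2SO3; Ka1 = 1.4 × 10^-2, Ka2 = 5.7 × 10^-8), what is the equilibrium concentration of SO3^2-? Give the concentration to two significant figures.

First ionization gives [H+] ≈ [HSO3-] = 6.33 × 10^-2 M.
Second step: Ka2 = [H+][SO3^2-]/[HSO3-] ≈ [SO3^2-] (since [H+] ≈ [HSO3-]).
So [SO3^2-] ≈ Ka2.

5.7 × 10^-8 M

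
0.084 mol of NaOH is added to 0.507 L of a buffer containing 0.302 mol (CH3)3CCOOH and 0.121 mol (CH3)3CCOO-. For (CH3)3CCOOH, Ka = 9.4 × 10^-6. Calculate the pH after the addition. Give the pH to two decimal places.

OH- converts (CH3)3CCOOH to (CH3)3CCOO-: (CH3)3CCOOH → 0.218 mol, (CH3)3CCOO- → 0.205 mol.
pKa = −log(9.4 × 10^-6) = 5.027
Henderson–Hasselbalch with mole ratio 0.205/0.218: pH = 5.027 + (-0.027)

pH = 5.00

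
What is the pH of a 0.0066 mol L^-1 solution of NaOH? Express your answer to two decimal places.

NaOH is a strong base; [OH-] = 0.0066 M.
pOH = -log(0.0066) = 2.18
pH = 14.00 - 2.18 = 11.82

pH = 11.82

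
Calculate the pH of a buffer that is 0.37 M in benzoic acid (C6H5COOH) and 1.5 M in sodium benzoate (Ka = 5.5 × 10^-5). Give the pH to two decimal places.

pH = 4.87

pKa = −log(5.5 × 10^-5) = 4.260
Henderson–Hasselbalch: pH = pKa + log([C6H5COO-]/[C6H5COOH]) = 4.260 + log(1.5/0.37)
pH = 4.260 + (+0.608) = 4.87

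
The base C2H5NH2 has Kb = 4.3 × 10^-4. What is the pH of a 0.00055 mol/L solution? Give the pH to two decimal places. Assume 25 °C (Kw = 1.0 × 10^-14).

pH = 10.50

C2H5NH2 + H2O ⇌ C2H5NH3+ + OH-
From the ICE table, Kb = [OH-]²/(0.00055 − [OH-]) = 4.3 × 10^-4.
The 5% rule fails; solving [OH-]² + Kb·[OH-] − Kb·C₀ = 0 exactly:
[OH-] = (−Kb + √(Kb² + 4·Kb·C₀))/2 = 3.17 × 10^-4 M
pOH = 3.50, so pH = 14.00 − pOH = 10.50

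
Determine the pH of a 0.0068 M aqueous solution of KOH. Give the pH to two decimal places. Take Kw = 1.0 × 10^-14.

pH = 11.83

KOH is a strong base; [OH-] = 0.0068 M.
pOH = -log(0.0068) = 2.17
pH = 14.00 - 2.17 = 11.83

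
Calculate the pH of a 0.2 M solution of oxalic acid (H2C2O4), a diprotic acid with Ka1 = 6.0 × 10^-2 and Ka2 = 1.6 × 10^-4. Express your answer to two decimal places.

Since Ka1 ≫ Ka2, the first ionization dominates [H+].
Ka1 = x²/(0.2 − x) = 6.0 × 10^-2
Solving the quadratic: x = (−Ka1 + √(Ka1² + 4·Ka1·C₀))/2 = 8.36 × 10^-2 M
pH = −log(8.36 × 10^-2) = 1.08

pH = 1.08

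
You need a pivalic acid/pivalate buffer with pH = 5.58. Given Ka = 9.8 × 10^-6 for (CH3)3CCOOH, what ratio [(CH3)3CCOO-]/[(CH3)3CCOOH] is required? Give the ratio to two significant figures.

ratio = 3.7

pKa = -log(9.8 × 10^-6) = 5.009
pH = pKa + log(r) ⇒ log(r) = 5.58 − 5.009 = +0.571
r = [(CH3)3CCOO-]/[(CH3)3CCOOH] = 10^(+0.571) = 3.72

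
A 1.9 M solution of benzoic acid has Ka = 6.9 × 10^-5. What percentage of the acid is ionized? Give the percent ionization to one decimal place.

C6H5COOH ⇌ C6H5COO- + H+; let x = [H+] at equilibrium.
x ≈ √(Ka·C₀) = √(6.9 × 10^-5 × 1.9) = 1.14 × 10^-2 M
Fraction ionized = 1.14 × 10^-2 / 1.9 = 0.0060 → 0.6%

0.6%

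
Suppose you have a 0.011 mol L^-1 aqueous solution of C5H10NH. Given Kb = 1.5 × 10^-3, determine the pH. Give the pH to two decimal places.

C5H10NH + H2O ⇌ C5H10NH2+ + OH-
Kb = [OH-]²/(0.011 − [OH-]) = 1.5 × 10^-3
The 5% rule fails; solving [OH-]² + Kb·[OH-] − Kb·C₀ = 0 exactly:
[OH-] = [−0.0015 + √(0.0015² + 6.6e-05)]/2 = 3.38 × 10^-3 M
pOH = −log(3.38 × 10^-3) = 2.47; pH = 14.00 − 2.47 = 11.53

pH = 11.53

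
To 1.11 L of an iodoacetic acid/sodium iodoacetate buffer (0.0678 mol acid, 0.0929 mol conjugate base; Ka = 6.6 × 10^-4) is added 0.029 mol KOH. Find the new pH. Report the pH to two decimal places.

OH- converts ICH2COOH to ICH2COO-: ICH2COOH → 0.0388 mol, ICH2COO- → 0.122 mol.
pKa = −log(6.6 × 10^-4) = 3.180
pH = pKa + log(n_ICH2COO-/n_ICH2COOH) = 3.180 + log(0.122/0.0388) = 3.180 + (+0.498)

pH = 3.68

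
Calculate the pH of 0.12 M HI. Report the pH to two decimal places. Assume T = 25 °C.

pH = 0.92

HI is a strong acid and dissociates completely, so [H+] = 0.12 M.
pH = -log(0.12) = 0.92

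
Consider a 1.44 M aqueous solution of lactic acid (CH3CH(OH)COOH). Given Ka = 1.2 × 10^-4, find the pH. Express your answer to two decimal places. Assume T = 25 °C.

pH = 1.88

CH3CH(OH)COOH ⇌ CH3CH(OH)COO- + H+
From the ICE table, Ka = [H+]²/(1.44 − [H+]) = 1.2 × 10^-4.
Neglecting [H+] in the denominator: [H+] = √(1.2 × 10^-4 × 1.44) = 1.31 × 10^-2 M
pH = −log(1.31 × 10^-2) = 1.88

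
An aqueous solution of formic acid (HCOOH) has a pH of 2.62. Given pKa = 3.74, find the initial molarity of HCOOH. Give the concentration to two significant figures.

[H+] = 10^(-2.62) = 2.40 × 10^-3 M = x
Ka = 10^(−3.74) = 1.82 × 10^-4
Ka = x²/(C₀ − x) ⇒ C₀ = x + x²/Ka
C₀ = 2.40 × 10^-3 + (2.40 × 10^-3)²/(1.82 × 10^-4) = 3.40 × 10^-2 M

C₀ = 3.4 × 10^-2 M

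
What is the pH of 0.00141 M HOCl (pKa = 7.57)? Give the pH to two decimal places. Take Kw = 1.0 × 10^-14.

HOCl ⇌ OCl- + H+
Ka = 10^(−7.57) = 2.69 × 10^-8
Let x = [H+] at equilibrium. Ka = x²/(0.00141 − x).
Neglecting x in the denominator: x = √(2.69 × 10^-8 × 0.00141) = 6.16 × 10^-6 M
Check: 0.44% ionized — well under 5%, approximation valid.
pH = −log(6.16 × 10^-6) = 5.21

pH = 5.21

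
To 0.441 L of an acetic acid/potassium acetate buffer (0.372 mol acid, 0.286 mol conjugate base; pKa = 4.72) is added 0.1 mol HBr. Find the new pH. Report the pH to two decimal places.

pH = 4.32

After neutralization: n(CH3COOH) = 0.472 mol, n(CH3COO-) = 0.186 mol.
pH = pKa + log(n_CH3COO-/n_CH3COOH) = 4.72 + log(0.186/0.472) = 4.72 + (-0.404)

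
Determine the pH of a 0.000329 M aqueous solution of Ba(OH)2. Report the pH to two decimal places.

pH = 10.82

Ba(OH)2 is a strong base (each formula unit releases 2 OH-); [OH-] = 0.000658 M.
pOH = -log(0.000658) = 3.18
pH = 14.00 - 3.18 = 10.82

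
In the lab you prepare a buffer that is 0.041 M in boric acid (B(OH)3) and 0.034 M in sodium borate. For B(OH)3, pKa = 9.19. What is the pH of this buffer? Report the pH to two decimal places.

pH = 9.11

Using pH = pKa + log([base]/[acid]) with [base]/[acid] = 0.034/0.041:
pH = 9.19 + (-0.081) = 9.11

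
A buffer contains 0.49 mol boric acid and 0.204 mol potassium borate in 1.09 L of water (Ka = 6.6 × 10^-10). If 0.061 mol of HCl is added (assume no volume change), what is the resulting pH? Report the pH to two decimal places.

pH = 8.59

After neutralization: n(B(OH)3) = 0.551 mol, n(B(OH)4-) = 0.143 mol.
pKa = −log(6.6 × 10^-10) = 9.180
pH = pKa + log(n_B(OH)4-/n_B(OH)3) = 9.180 + log(0.143/0.551) = 9.180 + (-0.586)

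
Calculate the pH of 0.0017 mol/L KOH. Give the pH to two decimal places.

KOH is a strong base; [OH-] = 0.0017 M.
pOH = -log(0.0017) = 2.77
pH = 14.00 - 2.77 = 11.23

pH = 11.23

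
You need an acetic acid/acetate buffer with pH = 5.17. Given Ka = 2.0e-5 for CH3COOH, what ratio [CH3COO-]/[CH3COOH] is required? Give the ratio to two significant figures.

pKa = -log(2.0 × 10^-5) = 4.699
pH = pKa + log(r) ⇒ log(r) = 5.17 − 4.699 = +0.471
r = [CH3COO-]/[CH3COOH] = 10^(+0.471) = 2.96

ratio = 3.0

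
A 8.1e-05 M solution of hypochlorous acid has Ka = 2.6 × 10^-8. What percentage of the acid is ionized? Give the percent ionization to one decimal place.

HOCl ⇌ OCl- + H+; let x = [H+] at equilibrium.
x ≈ √(Ka·C₀) = √(2.6 × 10^-8 × 8.1e-05) = 1.45 × 10^-6 M
% ionization = x/C₀ × 100% = 1.45 × 10^-6/8.1e-05 × 100% = 1.8%

1.8%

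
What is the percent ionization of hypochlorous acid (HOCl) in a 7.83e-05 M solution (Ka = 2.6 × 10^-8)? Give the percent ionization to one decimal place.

HOCl ⇌ OCl- + H+; let x = [H+] at equilibrium.
x ≈ √(Ka·C₀) = √(2.6 × 10^-8 × 7.83e-05) = 1.43 × 10^-6 M
% ionization = x/C₀ × 100% = 1.43 × 10^-6/7.83e-05 × 100% = 1.8%

1.8%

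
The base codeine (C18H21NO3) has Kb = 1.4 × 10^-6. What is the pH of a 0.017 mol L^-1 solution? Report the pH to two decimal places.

pH = 10.19

C18H21NO3 + H2O ⇌ C18H22NO3+ + OH-
Kb = x²/(0.017 − x) = 1.4 × 10^-6
Neglecting x in the denominator: x = √(1.4 × 10^-6 × 0.017) = 1.54 × 10^-4 M
pOH = −log(1.54 × 10^-4) = 3.81; pH = 14.00 − 3.81 = 10.19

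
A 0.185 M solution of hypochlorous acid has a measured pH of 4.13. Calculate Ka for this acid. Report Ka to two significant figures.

[H+] = 10^(-4.13) = 7.41 × 10^-5 M
At equilibrium [HA] = 0.185 − 7.41 × 10^-5 = 1.85 × 10^-1 M
Ka = [H+][A-]/[HA] = (7.41 × 10^-5)² / 1.85 × 10^-1 = 3.0 × 10^-8

Ka = 3.0 × 10^-8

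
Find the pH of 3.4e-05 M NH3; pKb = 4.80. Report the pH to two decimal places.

NH3 + H2O ⇌ NH4+ + OH-
Kb = 10^(−4.80) = 1.58 × 10^-5
From the ICE table, Kb = [OH-]²/(3.4e-05 − [OH-]) = 1.58 × 10^-5.
The 5% rule fails; solving [OH-]² + Kb·[OH-] − Kb·C₀ = 0 exactly:
[OH-] = (−Kb + √(Kb² + 4·Kb·C₀))/2 = 1.66 × 10^-5 M
pOH = −log(1.66 × 10^-5) = 4.78; pH = 14.00 − 4.78 = 9.22

pH = 9.22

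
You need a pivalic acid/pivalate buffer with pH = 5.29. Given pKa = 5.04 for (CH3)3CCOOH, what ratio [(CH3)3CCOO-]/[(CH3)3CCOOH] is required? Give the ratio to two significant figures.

pH = pKa + log(r) ⇒ log(r) = 5.29 − 5.04 = +0.25
r = [(CH3)3CCOO-]/[(CH3)3CCOOH] = 10^(+0.25) = 1.78

ratio = 1.8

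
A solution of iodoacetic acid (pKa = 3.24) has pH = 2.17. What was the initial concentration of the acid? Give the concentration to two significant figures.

[H+] = 10^(-2.17) = 6.76 × 10^-3 M = x
Ka = 10^(−3.24) = 5.75 × 10^-4
Ka = x²/(C₀ − x) ⇒ C₀ = x + x²/Ka
C₀ = 6.76 × 10^-3 + (6.76 × 10^-3)²/(5.75 × 10^-4) = 8.62 × 10^-2 M

C₀ = 8.6 × 10^-2 M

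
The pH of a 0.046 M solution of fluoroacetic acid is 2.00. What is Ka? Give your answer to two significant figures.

Ka = 2.8 × 10^-3

[H+] = 10^(-2.00) = 1.00 × 10^-2 M
At equilibrium [HA] = 0.046 − 1.00 × 10^-2 = 3.60 × 10^-2 M
Ka = [H+][A-]/[HA] = (1.00 × 10^-2)² / 3.60 × 10^-2 = 2.8 × 10^-3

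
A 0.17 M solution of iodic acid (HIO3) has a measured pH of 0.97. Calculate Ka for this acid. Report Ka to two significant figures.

Ka = 1.8 × 10^-1

[H+] = 10^(-0.97) = 1.07 × 10^-1 M
At equilibrium [HA] = 0.17 − 1.07 × 10^-1 = 6.30 × 10^-2 M
Ka = [H+][A-]/[HA] = (1.07 × 10^-1)² / 6.30 × 10^-2 = 1.8 × 10^-1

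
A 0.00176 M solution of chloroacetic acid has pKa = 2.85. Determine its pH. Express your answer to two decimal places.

ClCH2COOH ⇌ ClCH2COO- + H+
Ka = 10^(−2.85) = 1.41 × 10^-3
Ka = [H+]²/(0.00176 − [H+]) = 1.41 × 10^-3
Here C₀/Ka ≈ 1.25, so the small-[H+] approximation fails. Use the quadratic:
[H+] = [−0.00141 + √(0.00141² + 9.93e-06)]/2 = 1.02 × 10^-3 M
pH = −log(1.02 × 10^-3) = 2.99

pH = 2.99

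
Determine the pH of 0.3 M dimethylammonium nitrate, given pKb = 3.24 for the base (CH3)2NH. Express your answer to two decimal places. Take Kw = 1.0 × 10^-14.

pH = 5.64

(CH3)2NH2+ is the conjugate acid of the weak base (CH3)2NH.
Kb = 10^(−3.24) = 5.75 × 10^-4
Ka = Kw/Kb = 1.0×10^-14 / 5.75 × 10^-4 = 1.74 × 10^-11
From the ICE table, Ka = x²/(0.3 − x) = 1.74 × 10^-11.
Neglecting x in the denominator: x = √(1.74 × 10^-11 × 0.3) = 2.28 × 10^-6 M
Check: 0.00076% ionized — well under 5%, approximation valid.
pH = −log(2.28 × 10^-6) = 5.64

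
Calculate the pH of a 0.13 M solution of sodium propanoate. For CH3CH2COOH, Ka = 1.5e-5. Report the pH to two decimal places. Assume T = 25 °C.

pH = 8.97

CH3CH2COO- is the conjugate base of the weak acid CH3CH2COOH.
Kb = Kw/Ka = 1.0×10^-14 / 1.5 × 10^-5 = 6.67 × 10^-10
Kb = [OH-]²/(0.13 − [OH-]) = 6.67 × 10^-10
Since Kb ≪ C₀, [OH-] ≈ √(Kb·C₀) = 9.31 × 10^-6 M.
pOH = 5.03, so pH = 14.00 − pOH = 8.97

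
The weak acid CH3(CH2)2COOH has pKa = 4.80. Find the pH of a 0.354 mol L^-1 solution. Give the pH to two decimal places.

CH3(CH2)2COOH ⇌ CH3(CH2)2COO- + H+
Ka = 10^(−4.80) = 1.58 × 10^-5
Ka = [H+]²/(0.354 − [H+]) = 1.58 × 10^-5
Neglecting [H+] in the denominator: [H+] = √(1.58 × 10^-5 × 0.354) = 2.36 × 10^-3 M
pH = −log(2.36 × 10^-3) = 2.63

pH = 2.63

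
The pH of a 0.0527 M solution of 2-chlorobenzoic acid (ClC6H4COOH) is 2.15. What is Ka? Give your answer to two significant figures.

[H+] = 10^(-2.15) = 7.08 × 10^-3 M
At equilibrium [HA] = 0.0527 − 7.08 × 10^-3 = 4.56 × 10^-2 M
Ka = [H+][A-]/[HA] = (7.08 × 10^-3)² / 4.56 × 10^-2 = 1.1 × 10^-3

Ka = 1.1 × 10^-3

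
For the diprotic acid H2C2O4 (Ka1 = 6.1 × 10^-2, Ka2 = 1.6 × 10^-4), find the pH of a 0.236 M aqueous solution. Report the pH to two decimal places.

pH = 1.03

Since Ka1 ≫ Ka2, the first ionization dominates [H+].
Ka1 = x²/(0.236 − x) = 6.1 × 10^-2
Solving the quadratic: x = (−Ka1 + √(Ka1² + 4·Ka1·C₀))/2 = 9.33 × 10^-2 M
pH = −log(9.33 × 10^-2) = 1.03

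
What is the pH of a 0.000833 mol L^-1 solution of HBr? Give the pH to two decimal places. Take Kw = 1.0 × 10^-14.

pH = 3.08

HBr is a strong acid and dissociates completely, so [H+] = 0.000833 M.
pH = -log(0.000833) = 3.08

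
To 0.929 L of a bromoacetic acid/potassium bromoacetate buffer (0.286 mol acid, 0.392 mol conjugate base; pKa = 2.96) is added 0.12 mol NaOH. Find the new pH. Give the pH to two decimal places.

pH = 3.45

OH- converts BrCH2COOH to BrCH2COO-: BrCH2COOH → 0.166 mol, BrCH2COO- → 0.512 mol.
Henderson–Hasselbalch with mole ratio 0.512/0.166: pH = 2.96 + (+0.489)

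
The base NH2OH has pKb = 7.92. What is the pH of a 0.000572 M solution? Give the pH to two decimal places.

pH = 8.42

NH2OH + H2O ⇌ NH3OH+ + OH-
Kb = 10^(−7.92) = 1.20 × 10^-8
Kb = [OH-]²/(0.000572 − [OH-]) = 1.20 × 10^-8
Assume [OH-] ≪ 0.000572: [OH-] ≈ √(1.20 × 10^-8 × 0.000572) = 2.62 × 10^-6 M
Check: 0.46% ionized — well under 5%, approximation valid.
pOH = 5.58, so pH = 14.00 − pOH = 8.42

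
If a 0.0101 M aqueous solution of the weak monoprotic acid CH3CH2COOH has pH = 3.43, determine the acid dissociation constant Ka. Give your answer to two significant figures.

[H+] = 10^(-3.43) = 3.72 × 10^-4 M
At equilibrium [HA] = 0.0101 − 3.72 × 10^-4 = 9.73 × 10^-3 M
Ka = [H+][A-]/[HA] = (3.72 × 10^-4)² / 9.73 × 10^-3 = 1.4 × 10^-5

Ka = 1.4 × 10^-5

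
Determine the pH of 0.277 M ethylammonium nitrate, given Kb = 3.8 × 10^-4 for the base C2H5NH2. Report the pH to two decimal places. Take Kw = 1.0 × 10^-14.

C2H5NH3+ is the conjugate acid of the weak base C2H5NH2.
Ka = Kw/Kb = 1.0×10^-14 / 3.8 × 10^-4 = 2.63 × 10^-11
Let x = [H+] at equilibrium. Ka = x²/(0.277 − x).
Assume x ≪ 0.277: x ≈ √(2.63 × 10^-11 × 0.277) = 2.70 × 10^-6 M
Check: 0.00097% ionized — well under 5%, approximation valid.
pH = −log[H+] = −log(2.70 × 10^-6) = 5.57

pH = 5.57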